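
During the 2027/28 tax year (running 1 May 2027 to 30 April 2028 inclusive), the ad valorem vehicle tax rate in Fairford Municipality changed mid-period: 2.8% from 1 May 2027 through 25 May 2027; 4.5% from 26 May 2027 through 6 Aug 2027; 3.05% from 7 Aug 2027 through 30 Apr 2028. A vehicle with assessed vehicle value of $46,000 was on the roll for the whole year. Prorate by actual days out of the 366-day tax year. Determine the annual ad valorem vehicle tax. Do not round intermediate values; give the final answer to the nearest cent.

1 May – 25 May 2027: 25 days at 2.8% → $46,000 × 2.8% × 25/366 = $87.9781
26 May – 6 Aug 2027: 73 days at 4.5% → $46,000 × 4.5% × 73/366 = $412.8689
7 Aug 2027 – 30 Apr 2028: 268 days at 3.05% → $46,000 × 3.05% × 268/366 = $1,027.3333
Total = $1,528.1803

$1,528.18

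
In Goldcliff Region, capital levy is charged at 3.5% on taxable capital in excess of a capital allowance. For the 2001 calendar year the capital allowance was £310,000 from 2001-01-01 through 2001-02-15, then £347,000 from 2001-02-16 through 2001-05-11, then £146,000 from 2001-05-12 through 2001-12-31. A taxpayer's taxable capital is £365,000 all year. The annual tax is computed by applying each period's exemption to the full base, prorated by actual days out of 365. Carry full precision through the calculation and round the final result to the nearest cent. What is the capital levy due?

£5,303.32

2001-01-01 to 2001-02-15: 46 days, exemption £310,000 → (£365,000 − £310,000) × 3.5% × 46/365 = £242.6027
2001-02-16 to 2001-05-11: 85 days, exemption £347,000 → (£365,000 − £347,000) × 3.5% × 85/365 = £146.7123
2001-05-12 to 2001-12-31: 234 days, exemption £146,000 → (£365,000 − £146,000) × 3.5% × 234/365 = £4,914.0000
Total = £5,303.3151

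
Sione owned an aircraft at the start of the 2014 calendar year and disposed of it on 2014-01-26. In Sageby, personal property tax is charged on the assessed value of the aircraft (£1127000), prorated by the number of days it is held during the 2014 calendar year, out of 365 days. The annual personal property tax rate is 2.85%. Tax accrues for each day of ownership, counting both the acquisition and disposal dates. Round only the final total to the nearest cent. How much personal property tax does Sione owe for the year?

Days held (2014-01-01 to 2014-01-26): 26 out of 365
Tax = £1127000 × 2.85% × 26/365 = £2287.9644

£2287.96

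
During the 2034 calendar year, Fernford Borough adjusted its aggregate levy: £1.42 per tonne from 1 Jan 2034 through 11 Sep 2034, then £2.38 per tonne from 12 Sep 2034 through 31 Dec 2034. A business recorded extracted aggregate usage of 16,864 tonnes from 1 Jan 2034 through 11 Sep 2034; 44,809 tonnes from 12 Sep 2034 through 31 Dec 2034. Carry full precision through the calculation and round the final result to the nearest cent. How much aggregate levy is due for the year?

1 Jan – 11 Sep 2034: 16,864 tonnes at £1.42/tonne → £23,946.88
12 Sep – 31 Dec 2034: 44,809 tonnes at £2.38/tonne → £106,645.42

£130,592.30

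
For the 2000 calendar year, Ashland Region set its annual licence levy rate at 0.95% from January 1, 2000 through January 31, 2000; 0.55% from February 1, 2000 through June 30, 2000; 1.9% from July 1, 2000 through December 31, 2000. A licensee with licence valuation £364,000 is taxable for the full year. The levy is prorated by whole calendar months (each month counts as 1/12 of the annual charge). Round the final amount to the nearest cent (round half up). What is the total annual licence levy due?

£4,580.33

January 1 – January 31, 2000: 1 month at 0.95% → £364,000 × 0.95% × 1/12 = £288.1667
February 1 – June 30, 2000: 5 months at 0.55% → £364,000 × 0.55% × 5/12 = £834.1667
July 1 – December 31, 2000: 6 months at 1.9% → £364,000 × 1.9% × 6/12 = £3,458.0000
Total = £4,580.3333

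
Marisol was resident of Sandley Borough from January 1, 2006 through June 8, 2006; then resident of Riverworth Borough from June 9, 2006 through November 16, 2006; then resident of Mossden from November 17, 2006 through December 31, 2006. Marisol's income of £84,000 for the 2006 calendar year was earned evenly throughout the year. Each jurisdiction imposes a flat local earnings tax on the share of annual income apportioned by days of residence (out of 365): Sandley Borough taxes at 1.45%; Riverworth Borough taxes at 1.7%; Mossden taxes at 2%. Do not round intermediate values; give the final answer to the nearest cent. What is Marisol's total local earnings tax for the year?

Sandley Borough, January 1 – June 8, 2006: 159 days → £84,000 × 1.45% × 159/365 = £530.5808
Riverworth Borough, June 9 – November 16, 2006: 161 days → £84,000 × 1.7% × 161/365 = £629.8849
Mossden, November 17 – December 31, 2006: 45 days → £84,000 × 2% × 45/365 = £207.1233
Total = £1,367.5890

£1,367.59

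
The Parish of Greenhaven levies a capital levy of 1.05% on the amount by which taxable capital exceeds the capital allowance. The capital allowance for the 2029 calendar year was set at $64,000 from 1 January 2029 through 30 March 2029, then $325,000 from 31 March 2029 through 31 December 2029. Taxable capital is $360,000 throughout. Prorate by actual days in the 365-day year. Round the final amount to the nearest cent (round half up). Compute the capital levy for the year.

$1,035.73

1 January – 30 March 2029: 89 days, exemption $64,000 → ($360,000 − $64,000) × 1.05% × 89/365 = $757.8411
31 March – 31 December 2029: 276 days, exemption $325,000 → ($360,000 − $325,000) × 1.05% × 276/365 = $277.8904
Total = $1,035.7315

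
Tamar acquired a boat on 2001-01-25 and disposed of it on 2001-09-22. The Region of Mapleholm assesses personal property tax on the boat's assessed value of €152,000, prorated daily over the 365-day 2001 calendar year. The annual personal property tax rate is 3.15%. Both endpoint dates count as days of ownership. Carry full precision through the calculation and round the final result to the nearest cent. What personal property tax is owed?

Days held (2001-01-25 to 2001-09-22): 241 out of 365
Tax = €152,000 × 3.15% × 241/365 = €3,161.3918

€3,161.39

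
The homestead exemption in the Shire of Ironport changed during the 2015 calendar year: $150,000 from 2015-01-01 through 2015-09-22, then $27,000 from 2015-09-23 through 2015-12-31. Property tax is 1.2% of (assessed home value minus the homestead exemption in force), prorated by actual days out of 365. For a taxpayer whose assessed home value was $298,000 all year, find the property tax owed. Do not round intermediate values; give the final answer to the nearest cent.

$2,180.38

2015-01-01 to 2015-09-22: 265 days, exemption $150,000 → ($298,000 − $150,000) × 1.2% × 265/365 = $1,289.4247
2015-09-23 to 2015-12-31: 100 days, exemption $27,000 → ($298,000 − $27,000) × 1.2% × 100/365 = $890.9589
Total = $2,180.3836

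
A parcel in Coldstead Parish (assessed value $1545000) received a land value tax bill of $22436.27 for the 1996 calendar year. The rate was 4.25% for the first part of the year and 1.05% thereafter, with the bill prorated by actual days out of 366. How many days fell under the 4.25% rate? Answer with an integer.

46 days

Let d = days at the first rate; then 366 − d days at the second rate.
$1545000 × [4.25%·d + 1.05%·(366−d)] / 366 = $22436.27
Solving gives d = 46, so the new rate took effect on February 16, 1996.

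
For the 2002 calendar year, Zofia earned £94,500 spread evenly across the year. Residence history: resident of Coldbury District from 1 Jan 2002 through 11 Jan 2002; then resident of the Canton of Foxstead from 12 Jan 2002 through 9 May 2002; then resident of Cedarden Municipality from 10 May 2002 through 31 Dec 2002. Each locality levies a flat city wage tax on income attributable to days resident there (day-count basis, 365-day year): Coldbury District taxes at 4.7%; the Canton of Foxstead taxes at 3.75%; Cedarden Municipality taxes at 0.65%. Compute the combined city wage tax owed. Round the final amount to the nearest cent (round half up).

£1,676.66

Coldbury District, 1 Jan – 11 Jan 2002: 11 days → £94,500 × 4.7% × 11/365 = £133.8534
The Canton of Foxstead, 12 Jan – 9 May 2002: 118 days → £94,500 × 3.75% × 118/365 = £1,145.6507
Cedarden Municipality, 10 May – 31 Dec 2002: 236 days → £94,500 × 0.65% × 236/365 = £397.1589
Total = £1,676.6630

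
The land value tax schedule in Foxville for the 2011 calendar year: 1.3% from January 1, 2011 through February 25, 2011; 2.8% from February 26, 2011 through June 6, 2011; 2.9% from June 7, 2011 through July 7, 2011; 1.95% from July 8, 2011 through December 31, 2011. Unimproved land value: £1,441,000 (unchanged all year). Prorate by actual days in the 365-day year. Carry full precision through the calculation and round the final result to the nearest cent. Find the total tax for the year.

January 1 – February 25, 2011: 56 days at 1.3% → £1,441,000 × 1.3% × 56/365 = £2,874.1041
February 26 – June 6, 2011: 101 days at 2.8% → £1,441,000 × 2.8% × 101/365 = £11,164.7890
June 7 – July 7, 2011: 31 days at 2.9% → £1,441,000 × 2.9% × 31/365 = £3,549.2027
July 8 – December 31, 2011: 177 days at 1.95% → £1,441,000 × 1.95% × 177/365 = £13,626.3329
Total = £31,214.4288

£31,214.43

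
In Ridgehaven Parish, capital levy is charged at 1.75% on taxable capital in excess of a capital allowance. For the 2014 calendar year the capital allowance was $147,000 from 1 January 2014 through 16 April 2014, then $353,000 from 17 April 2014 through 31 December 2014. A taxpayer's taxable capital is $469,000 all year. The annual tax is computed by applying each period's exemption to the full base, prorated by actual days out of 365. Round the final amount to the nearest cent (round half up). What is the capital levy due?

1 January – 16 April 2014: 106 days, exemption $147,000 → ($469,000 − $147,000) × 1.75% × 106/365 = $1,636.4658
17 April – 31 December 2014: 259 days, exemption $353,000 → ($469,000 − $353,000) × 1.75% × 259/365 = $1,440.4658
Total = $3,076.9315

$3,076.93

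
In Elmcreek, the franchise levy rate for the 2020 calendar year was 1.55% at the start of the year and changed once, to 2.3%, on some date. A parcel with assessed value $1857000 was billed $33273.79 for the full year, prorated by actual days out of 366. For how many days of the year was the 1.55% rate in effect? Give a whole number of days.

248 days

Let d = days at the first rate; then 366 − d days at the second rate.
$1857000 × [1.55%·d + 2.3%·(366−d)] / 366 = $33273.79
Solving gives d = 248, so the new rate took effect on 5 Sep 2020.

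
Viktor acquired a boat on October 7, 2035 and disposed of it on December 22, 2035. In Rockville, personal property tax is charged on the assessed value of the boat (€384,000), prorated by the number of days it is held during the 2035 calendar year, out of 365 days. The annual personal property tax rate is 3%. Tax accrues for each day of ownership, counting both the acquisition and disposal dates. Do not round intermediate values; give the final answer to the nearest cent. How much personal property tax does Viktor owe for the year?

Days held (October 7 – December 22, 2035): 77 out of 365
Tax = €384,000 × 3% × 77/365 = €2,430.2466

€2,430.25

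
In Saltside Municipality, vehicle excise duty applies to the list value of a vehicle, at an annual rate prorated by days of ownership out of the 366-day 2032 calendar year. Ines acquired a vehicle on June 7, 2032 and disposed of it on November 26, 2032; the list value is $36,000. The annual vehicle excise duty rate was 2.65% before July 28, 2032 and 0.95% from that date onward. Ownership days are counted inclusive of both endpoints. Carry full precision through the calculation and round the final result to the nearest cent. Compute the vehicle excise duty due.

$246.93

June 7 – July 27, 2032: 51 days at 2.65% → $36,000 × 2.65% × 51/366 = $132.9344
July 28 – November 26, 2032: 122 days at 0.95% → $36,000 × 0.95% × 122/366 = $114.0000
Total = $246.9344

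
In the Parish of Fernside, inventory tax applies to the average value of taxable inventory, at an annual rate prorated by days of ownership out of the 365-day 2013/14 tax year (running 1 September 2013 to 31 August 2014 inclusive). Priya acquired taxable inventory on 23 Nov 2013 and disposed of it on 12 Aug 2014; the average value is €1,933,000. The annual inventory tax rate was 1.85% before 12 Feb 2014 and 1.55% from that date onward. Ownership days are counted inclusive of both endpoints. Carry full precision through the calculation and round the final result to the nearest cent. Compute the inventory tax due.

€22,875.60

23 Nov 2013 – 11 Feb 2014: 81 days at 1.85% → €1,933,000 × 1.85% × 81/365 = €7,935.8918
12 Feb – 12 Aug 2014: 182 days at 1.55% → €1,933,000 × 1.55% × 182/365 = €14,939.7068
Total = €22,875.5986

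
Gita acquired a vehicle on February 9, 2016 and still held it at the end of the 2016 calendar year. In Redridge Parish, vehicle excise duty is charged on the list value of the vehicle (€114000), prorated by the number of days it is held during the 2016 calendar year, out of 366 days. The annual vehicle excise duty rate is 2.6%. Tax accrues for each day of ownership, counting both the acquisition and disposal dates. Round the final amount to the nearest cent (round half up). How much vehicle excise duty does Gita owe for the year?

Days held (February 9 – December 31, 2016): 327 out of 366
Tax = €114000 × 2.6% × 327/366 = €2648.1639

€2648.16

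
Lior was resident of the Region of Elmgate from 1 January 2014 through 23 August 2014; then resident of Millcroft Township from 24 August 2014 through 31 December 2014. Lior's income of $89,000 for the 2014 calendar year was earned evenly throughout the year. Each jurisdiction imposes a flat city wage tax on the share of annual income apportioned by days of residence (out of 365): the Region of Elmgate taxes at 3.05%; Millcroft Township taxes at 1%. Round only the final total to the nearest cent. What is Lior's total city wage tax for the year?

$2,064.68

The Region of Elmgate, 1 January – 23 August 2014: 235 days → $89,000 × 3.05% × 235/365 = $1,747.6918
Millcroft Township, 24 August – 31 December 2014: 130 days → $89,000 × 1% × 130/365 = $316.9863
Total = $2,064.6781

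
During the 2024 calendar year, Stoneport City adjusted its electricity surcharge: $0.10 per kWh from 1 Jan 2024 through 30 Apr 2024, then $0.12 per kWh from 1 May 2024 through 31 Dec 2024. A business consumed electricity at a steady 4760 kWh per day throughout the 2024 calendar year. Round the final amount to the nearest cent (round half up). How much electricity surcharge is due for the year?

1 Jan – 30 Apr 2024: 121 days × 4760 kWh/day = 575,960 kWh at $0.10/kWh → $57,596.00
1 May – 31 Dec 2024: 245 days × 4760 kWh/day = 1,166,200 kWh at $0.12/kWh → $139,944.00

$197,540.00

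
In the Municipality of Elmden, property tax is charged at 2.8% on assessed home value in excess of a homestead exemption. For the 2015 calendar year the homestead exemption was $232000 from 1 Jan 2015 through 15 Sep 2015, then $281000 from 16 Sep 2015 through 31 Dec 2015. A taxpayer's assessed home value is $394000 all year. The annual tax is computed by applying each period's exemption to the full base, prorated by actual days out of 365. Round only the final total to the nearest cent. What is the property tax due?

$4133.80

1 Jan – 15 Sep 2015: 258 days, exemption $232000 → ($394000 − $232000) × 2.8% × 258/365 = $3206.2685
16 Sep – 31 Dec 2015: 107 days, exemption $281000 → ($394000 − $281000) × 2.8% × 107/365 = $927.5288
Total = $4133.7973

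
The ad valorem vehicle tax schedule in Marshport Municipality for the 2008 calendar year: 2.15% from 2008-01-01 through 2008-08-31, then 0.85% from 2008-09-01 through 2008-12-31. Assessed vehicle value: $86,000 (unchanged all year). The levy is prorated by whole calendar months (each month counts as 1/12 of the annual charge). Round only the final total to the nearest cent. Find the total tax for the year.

$1,476.33

2008-01-01 to 2008-08-31: 8 months at 2.15% → $86,000 × 2.15% × 8/12 = $1,232.6667
2008-09-01 to 2008-12-31: 4 months at 0.85% → $86,000 × 0.85% × 4/12 = $243.6667
Total = $1,476.3333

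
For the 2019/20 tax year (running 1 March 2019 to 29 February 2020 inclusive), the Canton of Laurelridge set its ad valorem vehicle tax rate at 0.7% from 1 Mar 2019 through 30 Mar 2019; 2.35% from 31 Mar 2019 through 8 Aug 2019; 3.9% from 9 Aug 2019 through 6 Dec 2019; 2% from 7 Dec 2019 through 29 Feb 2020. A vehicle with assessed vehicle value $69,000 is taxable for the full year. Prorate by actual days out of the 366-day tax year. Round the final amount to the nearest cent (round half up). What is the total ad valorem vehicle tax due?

1 Mar – 30 Mar 2019: 30 days at 0.7% → $69,000 × 0.7% × 30/366 = $39.5902
31 Mar – 8 Aug 2019: 131 days at 2.35% → $69,000 × 2.35% × 131/366 = $580.3730
9 Aug – 6 Dec 2019: 120 days at 3.9% → $69,000 × 3.9% × 120/366 = $882.2951
7 Dec 2019 – 29 Feb 2020: 85 days at 2% → $69,000 × 2% × 85/366 = $320.4918
Total = $1,822.7500

$1,822.75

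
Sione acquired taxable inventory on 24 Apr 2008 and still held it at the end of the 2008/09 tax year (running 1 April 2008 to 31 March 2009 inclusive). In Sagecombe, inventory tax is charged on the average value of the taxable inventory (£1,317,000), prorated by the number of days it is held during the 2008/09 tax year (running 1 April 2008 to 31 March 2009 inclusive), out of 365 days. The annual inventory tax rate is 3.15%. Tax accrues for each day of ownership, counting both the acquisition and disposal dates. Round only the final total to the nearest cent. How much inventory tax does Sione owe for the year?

£38,871.35

Days held (24 Apr 2008 – 31 Mar 2009): 342 out of 365
Tax = £1,317,000 × 3.15% × 342/365 = £38,871.3452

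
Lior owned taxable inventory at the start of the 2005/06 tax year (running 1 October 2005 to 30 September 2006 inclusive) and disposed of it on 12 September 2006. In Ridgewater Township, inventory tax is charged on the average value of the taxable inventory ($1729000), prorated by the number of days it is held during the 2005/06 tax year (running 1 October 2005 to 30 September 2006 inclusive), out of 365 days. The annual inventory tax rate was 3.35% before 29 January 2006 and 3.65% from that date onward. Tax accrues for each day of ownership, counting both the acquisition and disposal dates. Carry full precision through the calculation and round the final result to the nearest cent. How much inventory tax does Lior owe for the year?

1 October 2005 – 28 January 2006: 120 days at 3.35% → $1729000 × 3.35% × 120/365 = $19042.6849
29 January – 12 September 2006: 227 days at 3.65% → $1729000 × 3.65% × 227/365 = $39248.3000
Total = $58290.9849

$58290.98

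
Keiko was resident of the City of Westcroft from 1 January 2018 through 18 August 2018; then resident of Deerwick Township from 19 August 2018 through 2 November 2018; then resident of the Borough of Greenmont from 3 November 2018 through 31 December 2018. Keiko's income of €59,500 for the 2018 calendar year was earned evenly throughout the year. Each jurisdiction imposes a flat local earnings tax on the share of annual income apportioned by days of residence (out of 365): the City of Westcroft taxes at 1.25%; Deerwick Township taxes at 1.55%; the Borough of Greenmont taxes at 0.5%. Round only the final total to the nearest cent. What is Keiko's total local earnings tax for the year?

The City of Westcroft, 1 January – 18 August 2018: 230 days → €59,500 × 1.25% × 230/365 = €468.6644
Deerwick Township, 19 August – 2 November 2018: 76 days → €59,500 × 1.55% × 76/365 = €192.0301
The Borough of Greenmont, 3 November – 31 December 2018: 59 days → €59,500 × 0.5% × 59/365 = €48.0890
Total = €708.7836

€708.78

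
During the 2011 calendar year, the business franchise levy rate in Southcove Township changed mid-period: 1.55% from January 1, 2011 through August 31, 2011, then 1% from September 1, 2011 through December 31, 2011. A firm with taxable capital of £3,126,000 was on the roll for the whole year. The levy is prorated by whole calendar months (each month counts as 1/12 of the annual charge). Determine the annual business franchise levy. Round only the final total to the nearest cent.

£42,722.00

January 1 – August 31, 2011: 8 months at 1.55% → £3,126,000 × 1.55% × 8/12 = £32,302.0000
September 1 – December 31, 2011: 4 months at 1% → £3,126,000 × 1% × 4/12 = £10,420.0000
Total = £42,722.0000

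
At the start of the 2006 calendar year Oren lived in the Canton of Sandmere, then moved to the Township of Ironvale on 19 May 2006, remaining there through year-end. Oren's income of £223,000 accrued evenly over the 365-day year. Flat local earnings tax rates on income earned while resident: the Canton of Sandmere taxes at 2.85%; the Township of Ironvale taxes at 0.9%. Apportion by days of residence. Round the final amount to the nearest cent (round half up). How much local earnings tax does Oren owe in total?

The Canton of Sandmere, 1 January – 18 May 2006: 138 days → £223,000 × 2.85% × 138/365 = £2,402.9014
The Township of Ironvale, 19 May – 31 December 2006: 227 days → £223,000 × 0.9% × 227/365 = £1,248.1890
Total = £3,651.0904

£3,651.09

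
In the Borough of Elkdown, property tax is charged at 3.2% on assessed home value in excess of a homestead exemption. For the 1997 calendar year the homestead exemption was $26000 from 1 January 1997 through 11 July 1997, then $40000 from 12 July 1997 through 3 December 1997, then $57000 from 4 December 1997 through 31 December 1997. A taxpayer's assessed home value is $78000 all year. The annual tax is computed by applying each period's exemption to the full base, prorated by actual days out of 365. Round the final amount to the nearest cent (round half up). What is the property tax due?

1 January – 11 July 1997: 192 days, exemption $26000 → ($78000 − $26000) × 3.2% × 192/365 = $875.3096
12 July – 3 December 1997: 145 days, exemption $40000 → ($78000 − $40000) × 3.2% × 145/365 = $483.0685
4 December – 31 December 1997: 28 days, exemption $57000 → ($78000 − $57000) × 3.2% × 28/365 = $51.5507
Total = $1409.9288

$1409.93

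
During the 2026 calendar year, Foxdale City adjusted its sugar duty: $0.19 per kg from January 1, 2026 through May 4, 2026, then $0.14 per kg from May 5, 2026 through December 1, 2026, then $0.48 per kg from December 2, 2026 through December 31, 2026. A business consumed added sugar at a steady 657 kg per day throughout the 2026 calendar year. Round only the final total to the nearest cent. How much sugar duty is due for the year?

$44,347.50

January 1 – May 4, 2026: 124 days × 657 kg/day = 81,468 kg at $0.19/kg → $15,478.92
May 5 – December 1, 2026: 211 days × 657 kg/day = 138,627 kg at $0.14/kg → $19,407.78
December 2 – December 31, 2026: 30 days × 657 kg/day = 19,710 kg at $0.48/kg → $9,460.80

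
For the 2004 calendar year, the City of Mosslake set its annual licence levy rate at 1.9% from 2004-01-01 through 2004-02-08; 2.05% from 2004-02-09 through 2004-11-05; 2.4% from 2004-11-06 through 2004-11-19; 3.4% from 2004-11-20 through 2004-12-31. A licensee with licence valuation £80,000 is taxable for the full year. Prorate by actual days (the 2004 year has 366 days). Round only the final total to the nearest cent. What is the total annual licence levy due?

2004-01-01 to 2004-02-08: 39 days at 1.9% → £80,000 × 1.9% × 39/366 = £161.9672
2004-02-09 to 2004-11-05: 271 days at 2.05% → £80,000 × 2.05% × 271/366 = £1,214.3169
2004-11-06 to 2004-11-19: 14 days at 2.4% → £80,000 × 2.4% × 14/366 = £73.4426
2004-11-20 to 2004-12-31: 42 days at 3.4% → £80,000 × 3.4% × 42/366 = £312.1311
Total = £1,761.8579

£1,761.86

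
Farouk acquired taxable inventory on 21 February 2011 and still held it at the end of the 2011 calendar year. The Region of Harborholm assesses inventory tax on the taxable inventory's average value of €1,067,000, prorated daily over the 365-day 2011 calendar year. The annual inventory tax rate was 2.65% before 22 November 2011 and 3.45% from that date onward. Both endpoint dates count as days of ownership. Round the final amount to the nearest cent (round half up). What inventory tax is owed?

€25,260.13

21 February – 21 November 2011: 274 days at 2.65% → €1,067,000 × 2.65% × 274/365 = €21,225.9918
22 November – 31 December 2011: 40 days at 3.45% → €1,067,000 × 3.45% × 40/365 = €4,034.1370
Total = €25,260.1288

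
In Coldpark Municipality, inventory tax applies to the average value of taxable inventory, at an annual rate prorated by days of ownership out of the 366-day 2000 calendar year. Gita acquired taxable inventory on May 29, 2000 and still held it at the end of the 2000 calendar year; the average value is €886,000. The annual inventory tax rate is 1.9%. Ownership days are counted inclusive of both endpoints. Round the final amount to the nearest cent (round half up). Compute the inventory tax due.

€9,980.81

Days held (May 29 – December 31, 2000): 217 out of 366
Tax = €886,000 × 1.9% × 217/366 = €9,980.8142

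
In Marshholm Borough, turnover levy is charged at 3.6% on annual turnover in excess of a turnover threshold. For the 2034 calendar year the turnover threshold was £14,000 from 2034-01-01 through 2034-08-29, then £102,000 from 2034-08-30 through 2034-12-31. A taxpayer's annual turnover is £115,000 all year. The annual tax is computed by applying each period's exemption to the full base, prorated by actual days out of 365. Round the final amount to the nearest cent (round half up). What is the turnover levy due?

2034-01-01 to 2034-08-29: 241 days, exemption £14,000 → (£115,000 − £14,000) × 3.6% × 241/365 = £2,400.7562
2034-08-30 to 2034-12-31: 124 days, exemption £102,000 → (£115,000 − £102,000) × 3.6% × 124/365 = £158.9918
Total = £2,559.7479

£2,559.75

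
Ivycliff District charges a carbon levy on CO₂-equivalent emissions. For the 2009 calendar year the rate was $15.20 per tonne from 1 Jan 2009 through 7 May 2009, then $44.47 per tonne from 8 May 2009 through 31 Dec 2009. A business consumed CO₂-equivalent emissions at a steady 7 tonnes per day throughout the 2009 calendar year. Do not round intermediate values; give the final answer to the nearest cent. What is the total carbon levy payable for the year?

1 Jan – 7 May 2009: 127 days × 7 tonnes/day = 889 tonnes at $15.20/tonne → $13,512.80
8 May – 31 Dec 2009: 238 days × 7 tonnes/day = 1,666 tonnes at $44.47/tonne → $74,087.02

$87,599.82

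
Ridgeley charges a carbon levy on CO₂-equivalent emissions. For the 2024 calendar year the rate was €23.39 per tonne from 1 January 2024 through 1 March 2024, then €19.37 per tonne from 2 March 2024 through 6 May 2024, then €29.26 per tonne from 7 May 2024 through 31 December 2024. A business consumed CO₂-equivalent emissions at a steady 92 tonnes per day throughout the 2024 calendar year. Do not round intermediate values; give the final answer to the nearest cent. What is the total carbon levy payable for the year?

€892,248.20

1 January – 1 March 2024: 61 days × 92 tonnes/day = 5,612 tonnes at €23.39/tonne → €131,264.68
2 March – 6 May 2024: 66 days × 92 tonnes/day = 6,072 tonnes at €19.37/tonne → €117,614.64
7 May – 31 December 2024: 239 days × 92 tonnes/day = 21,988 tonnes at €29.26/tonne → €643,368.88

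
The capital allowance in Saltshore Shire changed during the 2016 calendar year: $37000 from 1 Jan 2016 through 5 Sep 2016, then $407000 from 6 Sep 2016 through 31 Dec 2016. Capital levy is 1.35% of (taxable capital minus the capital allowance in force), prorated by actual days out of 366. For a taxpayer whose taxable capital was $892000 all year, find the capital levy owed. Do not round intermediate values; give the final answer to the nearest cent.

1 Jan – 5 Sep 2016: 249 days, exemption $37000 → ($892000 − $37000) × 1.35% × 249/366 = $7852.6844
6 Sep – 31 Dec 2016: 117 days, exemption $407000 → ($892000 − $407000) × 1.35% × 117/366 = $2093.0533
Total = $9945.7377

$9945.74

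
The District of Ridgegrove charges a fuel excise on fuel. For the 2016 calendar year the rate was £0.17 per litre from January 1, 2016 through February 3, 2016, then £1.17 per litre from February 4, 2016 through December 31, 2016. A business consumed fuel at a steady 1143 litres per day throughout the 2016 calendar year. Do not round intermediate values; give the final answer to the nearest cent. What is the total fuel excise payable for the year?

£450593.46

January 1 – February 3, 2016: 34 days × 1143 litres/day = 38,862 litres at £0.17/litre → £6606.54
February 4 – December 31, 2016: 332 days × 1143 litres/day = 379,476 litres at £1.17/litre → £443986.92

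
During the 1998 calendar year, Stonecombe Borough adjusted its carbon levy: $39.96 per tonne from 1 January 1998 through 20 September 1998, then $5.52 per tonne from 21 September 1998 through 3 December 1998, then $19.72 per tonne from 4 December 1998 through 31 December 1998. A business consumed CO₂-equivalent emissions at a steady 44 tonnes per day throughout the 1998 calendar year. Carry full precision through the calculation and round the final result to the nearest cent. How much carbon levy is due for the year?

$504,685.28

1 January – 20 September 1998: 263 days × 44 tonnes/day = 11,572 tonnes at $39.96/tonne → $462,417.12
21 September – 3 December 1998: 74 days × 44 tonnes/day = 3,256 tonnes at $5.52/tonne → $17,973.12
4 December – 31 December 1998: 28 days × 44 tonnes/day = 1,232 tonnes at $19.72/tonne → $24,295.04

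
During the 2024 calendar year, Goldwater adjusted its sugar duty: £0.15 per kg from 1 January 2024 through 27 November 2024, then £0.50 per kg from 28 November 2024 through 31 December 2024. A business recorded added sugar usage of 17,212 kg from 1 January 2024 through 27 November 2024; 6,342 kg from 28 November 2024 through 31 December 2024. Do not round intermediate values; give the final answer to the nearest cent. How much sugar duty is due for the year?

£5,752.80

1 January – 27 November 2024: 17,212 kg at £0.15/kg → £2,581.80
28 November – 31 December 2024: 6,342 kg at £0.50/kg → £3,171.00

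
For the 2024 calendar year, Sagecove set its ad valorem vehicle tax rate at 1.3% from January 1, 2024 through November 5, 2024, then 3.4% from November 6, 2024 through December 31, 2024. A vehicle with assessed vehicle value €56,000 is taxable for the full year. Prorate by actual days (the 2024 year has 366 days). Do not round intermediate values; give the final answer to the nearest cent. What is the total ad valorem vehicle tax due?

€907.93

January 1 – November 5, 2024: 310 days at 1.3% → €56,000 × 1.3% × 310/366 = €616.6120
November 6 – December 31, 2024: 56 days at 3.4% → €56,000 × 3.4% × 56/366 = €291.3224
Total = €907.9344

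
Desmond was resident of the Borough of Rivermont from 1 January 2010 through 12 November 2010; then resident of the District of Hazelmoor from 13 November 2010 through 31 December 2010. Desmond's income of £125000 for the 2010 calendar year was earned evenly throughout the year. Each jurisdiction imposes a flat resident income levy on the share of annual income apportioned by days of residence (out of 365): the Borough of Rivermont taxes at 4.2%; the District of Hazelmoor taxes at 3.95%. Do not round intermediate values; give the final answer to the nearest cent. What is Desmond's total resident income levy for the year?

£5208.05

The Borough of Rivermont, 1 January – 12 November 2010: 316 days → £125000 × 4.2% × 316/365 = £4545.2055
The District of Hazelmoor, 13 November – 31 December 2010: 49 days → £125000 × 3.95% × 49/365 = £662.8425
Total = £5208.0479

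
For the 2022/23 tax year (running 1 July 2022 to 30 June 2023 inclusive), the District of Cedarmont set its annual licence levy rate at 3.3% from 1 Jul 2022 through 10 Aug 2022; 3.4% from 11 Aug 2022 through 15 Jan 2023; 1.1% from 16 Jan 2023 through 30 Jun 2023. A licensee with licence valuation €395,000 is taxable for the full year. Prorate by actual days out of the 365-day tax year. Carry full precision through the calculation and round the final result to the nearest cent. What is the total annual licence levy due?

€9,253.82

1 Jul – 10 Aug 2022: 41 days at 3.3% → €395,000 × 3.3% × 41/365 = €1,464.2055
11 Aug 2022 – 15 Jan 2023: 158 days at 3.4% → €395,000 × 3.4% × 158/365 = €5,813.5342
16 Jan – 30 Jun 2023: 166 days at 1.1% → €395,000 × 1.1% × 166/365 = €1,976.0822
Total = €9,253.8219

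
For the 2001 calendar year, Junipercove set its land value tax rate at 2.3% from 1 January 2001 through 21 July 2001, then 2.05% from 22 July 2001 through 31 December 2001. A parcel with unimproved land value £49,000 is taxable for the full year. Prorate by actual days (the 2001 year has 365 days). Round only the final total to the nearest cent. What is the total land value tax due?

1 January – 21 July 2001: 202 days at 2.3% → £49,000 × 2.3% × 202/365 = £623.7096
22 July – 31 December 2001: 163 days at 2.05% → £49,000 × 2.05% × 163/365 = £448.5849
Total = £1,072.2945

£1,072.29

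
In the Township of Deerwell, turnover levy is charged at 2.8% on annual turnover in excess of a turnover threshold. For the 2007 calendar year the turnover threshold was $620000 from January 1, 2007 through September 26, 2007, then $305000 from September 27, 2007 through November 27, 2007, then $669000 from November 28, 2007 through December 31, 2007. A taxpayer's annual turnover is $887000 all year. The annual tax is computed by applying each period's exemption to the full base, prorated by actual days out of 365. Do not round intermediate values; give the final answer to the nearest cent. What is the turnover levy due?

January 1 – September 26, 2007: 269 days, exemption $620000 → ($887000 − $620000) × 2.8% × 269/365 = $5509.7096
September 27 – November 27, 2007: 62 days, exemption $305000 → ($887000 − $305000) × 2.8% × 62/365 = $2768.0877
November 28 – December 31, 2007: 34 days, exemption $669000 → ($887000 − $669000) × 2.8% × 34/365 = $568.5918
Total = $8846.3890

$8846.39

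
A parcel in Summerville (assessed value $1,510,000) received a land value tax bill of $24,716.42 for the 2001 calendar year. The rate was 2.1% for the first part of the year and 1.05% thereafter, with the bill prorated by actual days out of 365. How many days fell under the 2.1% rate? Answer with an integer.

Let d = days at the first rate; then 365 − d days at the second rate.
$1,510,000 × [2.1%·d + 1.05%·(365−d)] / 365 = $24,716.42
Solving gives d = 204, so the new rate took effect on July 24, 2001.

204 days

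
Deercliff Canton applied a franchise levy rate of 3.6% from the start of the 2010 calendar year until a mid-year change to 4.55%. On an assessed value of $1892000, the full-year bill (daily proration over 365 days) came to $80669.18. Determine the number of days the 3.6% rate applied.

Let d = days at the first rate; then 365 − d days at the second rate.
$1892000 × [3.6%·d + 4.55%·(365−d)] / 365 = $80669.18
Solving gives d = 110, so the new rate took effect on 21 April 2010.

110 days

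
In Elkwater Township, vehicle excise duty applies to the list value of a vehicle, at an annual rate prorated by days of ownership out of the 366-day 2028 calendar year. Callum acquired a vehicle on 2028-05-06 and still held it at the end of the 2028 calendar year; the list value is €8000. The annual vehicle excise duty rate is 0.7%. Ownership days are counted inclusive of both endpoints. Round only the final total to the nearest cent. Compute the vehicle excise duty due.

Days held (2028-05-06 to 2028-12-31): 240 out of 366
Tax = €8000 × 0.7% × 240/366 = €36.7213

€36.72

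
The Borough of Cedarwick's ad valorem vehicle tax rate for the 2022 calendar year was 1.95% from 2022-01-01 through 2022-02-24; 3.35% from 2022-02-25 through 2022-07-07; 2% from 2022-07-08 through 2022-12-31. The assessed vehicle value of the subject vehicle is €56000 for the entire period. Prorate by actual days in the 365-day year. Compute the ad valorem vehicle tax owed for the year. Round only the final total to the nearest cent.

2022-01-01 to 2022-02-24: 55 days at 1.95% → €56000 × 1.95% × 55/365 = €164.5479
2022-02-25 to 2022-07-07: 133 days at 3.35% → €56000 × 3.35% × 133/365 = €683.5836
2022-07-08 to 2022-12-31: 177 days at 2% → €56000 × 2% × 177/365 = €543.1233
Total = €1391.2548

€1391.25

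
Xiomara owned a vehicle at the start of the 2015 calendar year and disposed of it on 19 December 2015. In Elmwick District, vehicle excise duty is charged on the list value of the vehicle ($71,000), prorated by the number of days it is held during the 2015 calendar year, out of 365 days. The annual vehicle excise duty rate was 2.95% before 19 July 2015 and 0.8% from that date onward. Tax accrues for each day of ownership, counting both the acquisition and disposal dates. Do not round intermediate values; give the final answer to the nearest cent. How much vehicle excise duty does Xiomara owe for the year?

1 January – 18 July 2015: 199 days at 2.95% → $71,000 × 2.95% × 199/365 = $1,141.9329
19 July – 19 December 2015: 154 days at 0.8% → $71,000 × 0.8% × 154/365 = $239.6493
Total = $1,381.5822

$1,381.58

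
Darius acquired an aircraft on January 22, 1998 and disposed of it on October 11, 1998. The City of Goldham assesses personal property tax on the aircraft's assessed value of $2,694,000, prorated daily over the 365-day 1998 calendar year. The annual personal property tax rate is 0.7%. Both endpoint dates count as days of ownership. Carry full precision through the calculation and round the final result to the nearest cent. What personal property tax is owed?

$13,588.09

Days held (January 22 – October 11, 1998): 263 out of 365
Tax = $2,694,000 × 0.7% × 263/365 = $13,588.0932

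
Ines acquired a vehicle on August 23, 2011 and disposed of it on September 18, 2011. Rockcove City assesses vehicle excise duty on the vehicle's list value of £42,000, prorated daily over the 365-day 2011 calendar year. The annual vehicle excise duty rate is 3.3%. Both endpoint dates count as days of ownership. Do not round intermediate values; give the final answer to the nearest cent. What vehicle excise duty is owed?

Days held (August 23 – September 18, 2011): 27 out of 365
Tax = £42,000 × 3.3% × 27/365 = £102.5260

£102.53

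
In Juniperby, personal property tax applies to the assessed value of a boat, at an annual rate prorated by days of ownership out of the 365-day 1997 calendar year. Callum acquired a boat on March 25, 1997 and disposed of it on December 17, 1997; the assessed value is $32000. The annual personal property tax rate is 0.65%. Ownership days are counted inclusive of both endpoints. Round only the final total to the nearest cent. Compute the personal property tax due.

$152.72

Days held (March 25 – December 17, 1997): 268 out of 365
Tax = $32000 × 0.65% × 268/365 = $152.7233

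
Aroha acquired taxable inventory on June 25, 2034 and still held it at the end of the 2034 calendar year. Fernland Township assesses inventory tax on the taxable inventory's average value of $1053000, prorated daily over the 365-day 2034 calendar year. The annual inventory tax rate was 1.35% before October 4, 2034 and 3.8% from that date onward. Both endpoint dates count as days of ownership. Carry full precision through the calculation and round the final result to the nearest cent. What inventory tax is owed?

June 25 – October 3, 2034: 101 days at 1.35% → $1053000 × 1.35% × 101/365 = $3933.6041
October 4 – December 31, 2034: 89 days at 3.8% → $1053000 × 3.8% × 89/365 = $9756.8384
Total = $13690.4425

$13690.44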